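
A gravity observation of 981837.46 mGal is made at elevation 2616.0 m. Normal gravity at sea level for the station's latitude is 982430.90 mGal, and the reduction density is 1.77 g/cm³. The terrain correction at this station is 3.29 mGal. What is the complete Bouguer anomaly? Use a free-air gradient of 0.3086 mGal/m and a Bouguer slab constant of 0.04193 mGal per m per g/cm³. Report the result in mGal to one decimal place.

23.0

Free-air correction = 0.3086 × 2616.0 = 807.30 mGal
Free-air anomaly = 981837.46 − 982430.90 + (807.30) = 213.86 mGal
Bouguer slab correction = 0.04193 × 1.77 × 2616.0 = 194.15 mGal
Simple Bouguer anomaly = 213.86 − (194.15) = 19.71 mGal
Complete Bouguer anomaly = 19.71 + 3.29 = 23.00 mGal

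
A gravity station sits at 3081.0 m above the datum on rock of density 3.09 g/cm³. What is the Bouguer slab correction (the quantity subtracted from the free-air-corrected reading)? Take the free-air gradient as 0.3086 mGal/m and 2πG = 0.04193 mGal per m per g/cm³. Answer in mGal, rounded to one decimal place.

Bouguer slab correction = 0.04193 × 3.09 × 3081.0 = 399.2 mGal

399.2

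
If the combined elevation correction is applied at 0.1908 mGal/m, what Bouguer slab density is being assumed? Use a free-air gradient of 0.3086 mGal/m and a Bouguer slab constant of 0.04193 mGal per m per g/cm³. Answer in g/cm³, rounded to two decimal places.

2.81

0.1908 = 0.3086 − 0.04193 × ρ
ρ = (0.3086 − 0.1908) / 0.04193 = 2.81 g/cm³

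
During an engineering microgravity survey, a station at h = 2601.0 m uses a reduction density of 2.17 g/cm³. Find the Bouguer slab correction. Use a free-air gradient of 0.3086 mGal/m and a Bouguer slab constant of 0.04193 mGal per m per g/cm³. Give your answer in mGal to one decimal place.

236.7

Bouguer slab correction = 0.04193 × 2.17 × 2601.0 = 236.7 mGal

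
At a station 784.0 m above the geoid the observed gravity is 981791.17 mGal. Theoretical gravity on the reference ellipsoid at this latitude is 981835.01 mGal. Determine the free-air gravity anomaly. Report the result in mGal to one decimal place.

198.1

Free-air correction = 0.3086 × 784.0 = 241.94 mGal
Free-air anomaly = 981791.17 − 981835.01 + (241.94) = 198.10 mGal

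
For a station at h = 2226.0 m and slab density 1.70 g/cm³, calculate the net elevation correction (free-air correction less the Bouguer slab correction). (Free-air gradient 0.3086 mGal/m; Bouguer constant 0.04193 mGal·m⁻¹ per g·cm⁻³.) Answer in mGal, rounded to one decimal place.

528.3

Combined gradient = 0.3086 − 0.04193 × 1.70 = 0.2373190 mGal/m
Combined elevation correction = 0.2373190 × 2226.0 = 528.3 mGal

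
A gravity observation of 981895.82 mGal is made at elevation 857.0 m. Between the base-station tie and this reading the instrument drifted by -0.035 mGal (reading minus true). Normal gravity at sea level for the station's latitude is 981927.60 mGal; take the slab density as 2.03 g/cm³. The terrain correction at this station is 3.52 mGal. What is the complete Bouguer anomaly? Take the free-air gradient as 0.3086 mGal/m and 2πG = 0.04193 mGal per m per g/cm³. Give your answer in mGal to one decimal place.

163.3

Drift-corrected reading = 981895.82 − (-0.035) = 981895.855 mGal
Free-air correction = 0.3086 × 857.0 = 264.47 mGal
Free-air anomaly = 981895.855 − 981927.60 + (264.47) = 232.725 mGal
Bouguer slab correction = 0.04193 × 2.03 × 857.0 = 72.95 mGal
Simple Bouguer anomaly = 232.725 − (72.95) = 159.775 mGal
Complete Bouguer anomaly = 159.775 + 3.52 = 163.295 mGal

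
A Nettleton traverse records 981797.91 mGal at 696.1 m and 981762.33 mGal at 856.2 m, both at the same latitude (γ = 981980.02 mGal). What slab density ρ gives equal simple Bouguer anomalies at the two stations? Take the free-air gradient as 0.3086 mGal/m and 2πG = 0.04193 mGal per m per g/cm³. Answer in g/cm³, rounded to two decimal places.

Δg_obs = 981762.33 − 981797.91 = -35.58 mGal over Δh = 856.2 − 696.1 = 160.1 m
Equal Bouguer anomalies ⇒ Δg_obs + (0.3086 − 0.04193ρ)·Δh = 0
0.3086 − 0.04193ρ = −Δg_obs/Δh = 0.22224
ρ = (0.3086 − 0.22224) / 0.04193 = 2.06 g/cm³

2.06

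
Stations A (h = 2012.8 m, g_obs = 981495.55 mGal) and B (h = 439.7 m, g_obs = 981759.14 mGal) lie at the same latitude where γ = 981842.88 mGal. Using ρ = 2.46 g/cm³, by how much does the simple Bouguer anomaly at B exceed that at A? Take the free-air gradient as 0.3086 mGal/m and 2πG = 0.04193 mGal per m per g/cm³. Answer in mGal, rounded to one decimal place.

Δg_SB(A) = 981495.55 − 981842.88 + 0.3086×2012.8 − 0.04193×2.46×2012.8 = 66.20 mGal
Δg_SB(B) = 981759.14 − 981842.88 + 0.3086×439.7 − 0.04193×2.46×439.7 = 6.60 mGal
Difference = 6.60 − (66.20) = -59.60 mGal

-59.6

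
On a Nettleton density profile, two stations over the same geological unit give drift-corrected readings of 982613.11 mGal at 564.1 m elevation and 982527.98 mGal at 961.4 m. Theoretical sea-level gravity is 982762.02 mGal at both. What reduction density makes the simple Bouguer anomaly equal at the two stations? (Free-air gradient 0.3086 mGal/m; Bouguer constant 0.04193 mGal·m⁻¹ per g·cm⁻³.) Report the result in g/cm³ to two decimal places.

2.25

Δg_obs = 982527.98 − 982613.11 = -85.13 mGal over Δh = 961.4 − 564.1 = 397.3 m
Equal Bouguer anomalies ⇒ Δg_obs + (0.3086 − 0.04193ρ)·Δh = 0
0.3086 − 0.04193ρ = −Δg_obs/Δh = 0.21427
ρ = (0.3086 − 0.21427) / 0.04193 = 2.25 g/cm³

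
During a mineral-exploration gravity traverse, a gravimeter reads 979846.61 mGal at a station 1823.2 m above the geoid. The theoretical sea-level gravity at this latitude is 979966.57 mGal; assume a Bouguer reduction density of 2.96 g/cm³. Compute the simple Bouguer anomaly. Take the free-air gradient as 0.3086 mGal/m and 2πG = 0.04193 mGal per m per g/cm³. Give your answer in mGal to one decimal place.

Free-air correction = 0.3086 × 1823.2 = 562.64 mGal
Free-air anomaly = 979846.61 − 979966.57 + (562.64) = 442.68 mGal
Bouguer slab correction = 0.04193 × 2.96 × 1823.2 = 226.28 mGal
Simple Bouguer anomaly = 442.68 − (226.28) = 216.40 mGal

216.4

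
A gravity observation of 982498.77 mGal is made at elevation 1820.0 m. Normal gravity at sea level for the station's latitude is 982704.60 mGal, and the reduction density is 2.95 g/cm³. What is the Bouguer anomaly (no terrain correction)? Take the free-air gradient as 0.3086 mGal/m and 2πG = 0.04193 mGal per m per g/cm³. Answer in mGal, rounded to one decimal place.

Free-air correction = 0.3086 × 1820.0 = 561.65 mGal
Free-air anomaly = 982498.77 − 982704.60 + (561.65) = 355.82 mGal
Bouguer slab correction = 0.04193 × 2.95 × 1820.0 = 225.12 mGal
Simple Bouguer anomaly = 355.82 − (225.12) = 130.70 mGal

130.7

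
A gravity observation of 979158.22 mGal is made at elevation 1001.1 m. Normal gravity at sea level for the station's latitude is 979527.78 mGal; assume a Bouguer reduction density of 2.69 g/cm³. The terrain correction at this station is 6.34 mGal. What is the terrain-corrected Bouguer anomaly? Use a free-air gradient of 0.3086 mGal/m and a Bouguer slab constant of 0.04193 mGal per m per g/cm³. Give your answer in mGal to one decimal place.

-167.2

Free-air correction = 0.3086 × 1001.1 = 308.94 mGal
Free-air anomaly = 979158.22 − 979527.78 + (308.94) = -60.62 mGal
Bouguer slab correction = 0.04193 × 2.69 × 1001.1 = 112.92 mGal
Simple Bouguer anomaly = -60.62 − (112.92) = -173.54 mGal
Complete Bouguer anomaly = -173.54 + 6.34 = -167.20 mGal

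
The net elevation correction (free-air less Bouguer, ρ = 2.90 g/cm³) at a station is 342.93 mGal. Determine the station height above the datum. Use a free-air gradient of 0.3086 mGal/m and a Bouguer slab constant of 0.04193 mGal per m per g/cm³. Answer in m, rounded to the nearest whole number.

1834

Combined gradient = 0.3086 − 0.04193 × 2.90 = 0.1870030 mGal/m
h = 342.93 / 0.1870030 = 1833.82 m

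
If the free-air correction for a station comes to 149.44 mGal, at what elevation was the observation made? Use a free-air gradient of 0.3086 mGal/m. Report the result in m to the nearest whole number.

484

h = 149.44 / 0.3086 = 484.25 m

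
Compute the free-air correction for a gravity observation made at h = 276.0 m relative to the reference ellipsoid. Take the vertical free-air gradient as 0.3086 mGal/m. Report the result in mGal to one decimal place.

85.2

Free-air correction = 0.3086 × 276.0 = 85.2 mGal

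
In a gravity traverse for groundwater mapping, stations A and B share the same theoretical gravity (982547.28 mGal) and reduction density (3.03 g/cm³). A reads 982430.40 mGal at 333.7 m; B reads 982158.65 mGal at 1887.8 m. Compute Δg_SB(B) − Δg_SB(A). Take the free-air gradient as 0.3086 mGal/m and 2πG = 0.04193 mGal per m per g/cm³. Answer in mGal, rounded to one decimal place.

Δg_SB(A) = 982430.40 − 982547.28 + 0.3086×333.7 − 0.04193×3.03×333.7 = -56.30 mGal
Δg_SB(B) = 982158.65 − 982547.28 + 0.3086×1887.8 − 0.04193×3.03×1887.8 = -45.90 mGal
Difference = -45.90 − (-56.30) = 10.40 mGal

10.4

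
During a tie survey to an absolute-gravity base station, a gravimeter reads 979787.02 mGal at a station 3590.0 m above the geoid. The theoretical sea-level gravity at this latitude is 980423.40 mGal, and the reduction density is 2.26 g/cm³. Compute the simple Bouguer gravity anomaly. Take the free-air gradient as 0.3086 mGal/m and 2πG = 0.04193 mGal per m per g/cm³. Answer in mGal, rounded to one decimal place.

131.3

Free-air correction = 0.3086 × 3590.0 = 1107.87 mGal
Free-air anomaly = 979787.02 − 980423.40 + (1107.87) = 471.49 mGal
Bouguer slab correction = 0.04193 × 2.26 × 3590.0 = 340.19 mGal
Simple Bouguer anomaly = 471.49 − (340.19) = 131.30 mGal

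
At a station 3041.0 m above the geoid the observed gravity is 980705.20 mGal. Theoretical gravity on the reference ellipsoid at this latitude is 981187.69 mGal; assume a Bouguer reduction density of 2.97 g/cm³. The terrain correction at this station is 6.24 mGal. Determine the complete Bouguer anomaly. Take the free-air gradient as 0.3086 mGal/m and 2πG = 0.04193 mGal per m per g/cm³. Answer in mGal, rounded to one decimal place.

83.5

Free-air correction = 0.3086 × 3041.0 = 938.45 mGal
Free-air anomaly = 980705.20 − 981187.69 + (938.45) = 455.96 mGal
Bouguer slab correction = 0.04193 × 2.97 × 3041.0 = 378.70 mGal
Simple Bouguer anomaly = 455.96 − (378.70) = 77.26 mGal
Complete Bouguer anomaly = 77.26 + 6.24 = 83.50 mGal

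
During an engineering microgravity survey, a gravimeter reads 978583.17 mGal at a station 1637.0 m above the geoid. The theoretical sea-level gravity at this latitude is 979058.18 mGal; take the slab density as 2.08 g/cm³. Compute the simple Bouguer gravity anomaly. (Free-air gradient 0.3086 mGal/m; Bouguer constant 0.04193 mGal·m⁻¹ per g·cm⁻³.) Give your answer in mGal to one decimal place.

Free-air correction = 0.3086 × 1637.0 = 505.18 mGal
Free-air anomaly = 978583.17 − 979058.18 + (505.18) = 30.17 mGal
Bouguer slab correction = 0.04193 × 2.08 × 1637.0 = 142.77 mGal
Simple Bouguer anomaly = 30.17 − (142.77) = -112.60 mGal

-112.6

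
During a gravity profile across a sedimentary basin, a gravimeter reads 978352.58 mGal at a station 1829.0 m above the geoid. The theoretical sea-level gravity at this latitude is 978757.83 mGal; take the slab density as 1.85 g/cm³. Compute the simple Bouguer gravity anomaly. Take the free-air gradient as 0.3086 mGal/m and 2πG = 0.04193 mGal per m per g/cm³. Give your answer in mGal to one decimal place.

17.3

Free-air correction = 0.3086 × 1829.0 = 564.43 mGal
Free-air anomaly = 978352.58 − 978757.83 + (564.43) = 159.18 mGal
Bouguer slab correction = 0.04193 × 1.85 × 1829.0 = 141.88 mGal
Simple Bouguer anomaly = 159.18 − (141.88) = 17.30 mGal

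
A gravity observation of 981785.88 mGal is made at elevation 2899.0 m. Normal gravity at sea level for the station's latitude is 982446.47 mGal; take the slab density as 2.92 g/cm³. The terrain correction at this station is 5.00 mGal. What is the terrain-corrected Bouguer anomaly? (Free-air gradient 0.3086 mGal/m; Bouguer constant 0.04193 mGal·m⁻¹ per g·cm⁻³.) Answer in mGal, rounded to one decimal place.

Free-air correction = 0.3086 × 2899.0 = 894.63 mGal
Free-air anomaly = 981785.88 − 982446.47 + (894.63) = 234.04 mGal
Bouguer slab correction = 0.04193 × 2.92 × 2899.0 = 354.94 mGal
Simple Bouguer anomaly = 234.04 − (354.94) = -120.90 mGal
Complete Bouguer anomaly = -120.90 + 5.00 = -115.90 mGal

-115.9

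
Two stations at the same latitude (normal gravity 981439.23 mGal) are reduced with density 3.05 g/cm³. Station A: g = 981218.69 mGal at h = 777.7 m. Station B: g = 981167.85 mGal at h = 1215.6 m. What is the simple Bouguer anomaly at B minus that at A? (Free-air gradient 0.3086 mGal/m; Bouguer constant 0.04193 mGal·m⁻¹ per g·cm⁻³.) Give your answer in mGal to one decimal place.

28.3

Δg_SB(A) = 981218.69 − 981439.23 + 0.3086×777.7 − 0.04193×3.05×777.7 = -80.00 mGal
Δg_SB(B) = 981167.85 − 981439.23 + 0.3086×1215.6 − 0.04193×3.05×1215.6 = -51.70 mGal
Difference = -51.70 − (-80.00) = 28.30 mGal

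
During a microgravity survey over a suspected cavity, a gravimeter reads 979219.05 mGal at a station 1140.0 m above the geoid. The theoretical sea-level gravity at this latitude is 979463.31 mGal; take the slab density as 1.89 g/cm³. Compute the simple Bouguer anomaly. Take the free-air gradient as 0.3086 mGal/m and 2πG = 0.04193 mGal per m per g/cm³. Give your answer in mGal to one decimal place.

Free-air correction = 0.3086 × 1140.0 = 351.80 mGal
Free-air anomaly = 979219.05 − 979463.31 + (351.80) = 107.54 mGal
Bouguer slab correction = 0.04193 × 1.89 × 1140.0 = 90.34 mGal
Simple Bouguer anomaly = 107.54 − (90.34) = 17.20 mGal

17.2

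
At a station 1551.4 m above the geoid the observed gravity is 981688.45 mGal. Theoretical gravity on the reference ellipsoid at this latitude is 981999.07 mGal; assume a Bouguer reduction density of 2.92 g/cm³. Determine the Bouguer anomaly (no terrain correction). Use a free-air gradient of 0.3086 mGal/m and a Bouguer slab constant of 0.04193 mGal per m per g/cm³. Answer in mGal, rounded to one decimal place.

Free-air correction = 0.3086 × 1551.4 = 478.76 mGal
Free-air anomaly = 981688.45 − 981999.07 + (478.76) = 168.14 mGal
Bouguer slab correction = 0.04193 × 2.92 × 1551.4 = 189.95 mGal
Simple Bouguer anomaly = 168.14 − (189.95) = -21.81 mGal

-21.8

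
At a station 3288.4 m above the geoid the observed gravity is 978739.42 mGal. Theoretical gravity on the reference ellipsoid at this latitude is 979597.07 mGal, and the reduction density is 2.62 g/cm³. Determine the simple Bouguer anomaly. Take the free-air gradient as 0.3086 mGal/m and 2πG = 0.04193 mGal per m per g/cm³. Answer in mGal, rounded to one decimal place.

-204.1

Free-air correction = 0.3086 × 3288.4 = 1014.80 mGal
Free-air anomaly = 978739.42 − 979597.07 + (1014.80) = 157.15 mGal
Bouguer slab correction = 0.04193 × 2.62 × 3288.4 = 361.25 mGal
Simple Bouguer anomaly = 157.15 − (361.25) = -204.10 mGal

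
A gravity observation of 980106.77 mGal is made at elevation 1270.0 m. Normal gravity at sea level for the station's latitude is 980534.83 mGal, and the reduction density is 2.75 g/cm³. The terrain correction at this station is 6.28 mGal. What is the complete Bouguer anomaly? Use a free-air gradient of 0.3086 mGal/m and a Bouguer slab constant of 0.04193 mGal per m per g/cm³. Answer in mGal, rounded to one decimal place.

Free-air correction = 0.3086 × 1270.0 = 391.92 mGal
Free-air anomaly = 980106.77 − 980534.83 + (391.92) = -36.14 mGal
Bouguer slab correction = 0.04193 × 2.75 × 1270.0 = 146.44 mGal
Simple Bouguer anomaly = -36.14 − (146.44) = -182.58 mGal
Complete Bouguer anomaly = -182.58 + 6.28 = -176.30 mGal

-176.3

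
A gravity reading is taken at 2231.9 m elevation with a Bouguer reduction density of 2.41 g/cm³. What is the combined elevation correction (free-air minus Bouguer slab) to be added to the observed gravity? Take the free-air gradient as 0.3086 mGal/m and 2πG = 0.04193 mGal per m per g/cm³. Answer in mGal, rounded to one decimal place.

463.2

Combined gradient = 0.3086 − 0.04193 × 2.41 = 0.2075487 mGal/m
Combined elevation correction = 0.2075487 × 2231.9 = 463.2 mGal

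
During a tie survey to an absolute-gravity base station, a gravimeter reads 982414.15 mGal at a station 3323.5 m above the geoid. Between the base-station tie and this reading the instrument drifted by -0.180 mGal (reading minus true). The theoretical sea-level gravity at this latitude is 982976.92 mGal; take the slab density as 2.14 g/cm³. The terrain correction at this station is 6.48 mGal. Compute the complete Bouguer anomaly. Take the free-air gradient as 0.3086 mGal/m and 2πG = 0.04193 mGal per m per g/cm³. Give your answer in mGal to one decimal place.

Drift-corrected reading = 982414.15 − (-0.180) = 982414.330 mGal
Free-air correction = 0.3086 × 3323.5 = 1025.63 mGal
Free-air anomaly = 982414.330 − 982976.92 + (1025.63) = 463.040 mGal
Bouguer slab correction = 0.04193 × 2.14 × 3323.5 = 298.22 mGal
Simple Bouguer anomaly = 463.040 − (298.22) = 164.820 mGal
Complete Bouguer anomaly = 164.820 + 6.48 = 171.300 mGal

171.3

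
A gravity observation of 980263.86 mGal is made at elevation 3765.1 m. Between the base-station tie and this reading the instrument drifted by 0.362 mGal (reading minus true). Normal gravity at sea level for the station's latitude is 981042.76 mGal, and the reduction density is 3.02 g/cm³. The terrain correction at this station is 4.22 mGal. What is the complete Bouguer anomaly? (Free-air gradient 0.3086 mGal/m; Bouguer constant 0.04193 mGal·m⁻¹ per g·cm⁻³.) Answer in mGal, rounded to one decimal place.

Drift-corrected reading = 980263.86 − (0.362) = 980263.498 mGal
Free-air correction = 0.3086 × 3765.1 = 1161.91 mGal
Free-air anomaly = 980263.498 − 981042.76 + (1161.91) = 382.648 mGal
Bouguer slab correction = 0.04193 × 3.02 × 3765.1 = 476.77 mGal
Simple Bouguer anomaly = 382.648 − (476.77) = -94.122 mGal
Complete Bouguer anomaly = -94.122 + 4.22 = -89.902 mGal

-89.9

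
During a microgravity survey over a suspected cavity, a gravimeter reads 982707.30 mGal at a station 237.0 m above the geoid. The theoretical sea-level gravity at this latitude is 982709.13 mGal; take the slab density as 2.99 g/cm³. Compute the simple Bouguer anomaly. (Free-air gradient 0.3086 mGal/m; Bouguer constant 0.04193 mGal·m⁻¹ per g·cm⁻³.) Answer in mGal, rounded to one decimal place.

41.6

Free-air correction = 0.3086 × 237.0 = 73.14 mGal
Free-air anomaly = 982707.30 − 982709.13 + (73.14) = 71.31 mGal
Bouguer slab correction = 0.04193 × 2.99 × 237.0 = 29.71 mGal
Simple Bouguer anomaly = 71.31 − (29.71) = 41.60 mGal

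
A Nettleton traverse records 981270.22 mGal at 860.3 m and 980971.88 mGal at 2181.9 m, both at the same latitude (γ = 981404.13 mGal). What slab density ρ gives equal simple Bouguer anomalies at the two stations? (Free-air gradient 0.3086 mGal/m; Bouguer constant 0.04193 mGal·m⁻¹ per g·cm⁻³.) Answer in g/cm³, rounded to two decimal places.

Δg_obs = 980971.88 − 981270.22 = -298.34 mGal over Δh = 2181.9 − 860.3 = 1321.6 m
Equal Bouguer anomalies ⇒ Δg_obs + (0.3086 − 0.04193ρ)·Δh = 0
0.3086 − 0.04193ρ = −Δg_obs/Δh = 0.22574
ρ = (0.3086 − 0.22574) / 0.04193 = 1.98 g/cm³

1.98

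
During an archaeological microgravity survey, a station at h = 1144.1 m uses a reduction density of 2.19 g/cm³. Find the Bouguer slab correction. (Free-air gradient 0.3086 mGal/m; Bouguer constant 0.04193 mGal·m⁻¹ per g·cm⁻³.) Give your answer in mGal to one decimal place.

Bouguer slab correction = 0.04193 × 2.19 × 1144.1 = 105.1 mGal

105.1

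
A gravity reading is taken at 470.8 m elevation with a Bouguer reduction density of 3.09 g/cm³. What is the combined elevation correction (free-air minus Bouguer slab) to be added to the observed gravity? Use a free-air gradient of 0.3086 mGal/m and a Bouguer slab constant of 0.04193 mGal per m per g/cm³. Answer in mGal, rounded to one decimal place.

84.3

Combined gradient = 0.3086 − 0.04193 × 3.09 = 0.1790363 mGal/m
Combined elevation correction = 0.1790363 × 470.8 = 84.3 mGal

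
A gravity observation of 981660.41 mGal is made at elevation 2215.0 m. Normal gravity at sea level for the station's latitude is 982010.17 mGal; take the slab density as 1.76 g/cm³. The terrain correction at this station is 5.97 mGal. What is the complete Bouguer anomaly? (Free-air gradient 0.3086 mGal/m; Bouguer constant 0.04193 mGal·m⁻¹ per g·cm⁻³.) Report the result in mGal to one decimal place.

176.3

Free-air correction = 0.3086 × 2215.0 = 683.55 mGal
Free-air anomaly = 981660.41 − 982010.17 + (683.55) = 333.79 mGal
Bouguer slab correction = 0.04193 × 1.76 × 2215.0 = 163.46 mGal
Simple Bouguer anomaly = 333.79 − (163.46) = 170.33 mGal
Complete Bouguer anomaly = 170.33 + 5.97 = 176.30 mGal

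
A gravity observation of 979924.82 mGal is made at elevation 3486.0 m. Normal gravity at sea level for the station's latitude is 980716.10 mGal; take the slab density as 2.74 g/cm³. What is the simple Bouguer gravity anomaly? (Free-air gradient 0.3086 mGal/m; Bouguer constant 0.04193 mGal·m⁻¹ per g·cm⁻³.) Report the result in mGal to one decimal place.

-116.0

Free-air correction = 0.3086 × 3486.0 = 1075.78 mGal
Free-air anomaly = 979924.82 − 980716.10 + (1075.78) = 284.50 mGal
Bouguer slab correction = 0.04193 × 2.74 × 3486.0 = 400.50 mGal
Simple Bouguer anomaly = 284.50 − (400.50) = -116.00 mGal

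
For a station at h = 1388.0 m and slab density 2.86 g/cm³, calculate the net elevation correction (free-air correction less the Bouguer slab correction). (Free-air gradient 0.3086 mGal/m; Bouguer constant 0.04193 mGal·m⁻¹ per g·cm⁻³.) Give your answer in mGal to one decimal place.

Combined gradient = 0.3086 − 0.04193 × 2.86 = 0.1886802 mGal/m
Combined elevation correction = 0.1886802 × 1388.0 = 261.9 mGal

261.9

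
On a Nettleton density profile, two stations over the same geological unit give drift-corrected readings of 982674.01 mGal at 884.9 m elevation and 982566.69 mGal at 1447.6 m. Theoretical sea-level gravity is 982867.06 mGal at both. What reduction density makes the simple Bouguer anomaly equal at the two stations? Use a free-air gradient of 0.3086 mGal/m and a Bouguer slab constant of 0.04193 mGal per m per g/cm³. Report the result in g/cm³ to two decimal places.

Δg_obs = 982566.69 − 982674.01 = -107.32 mGal over Δh = 1447.6 − 884.9 = 562.7 m
Equal Bouguer anomalies ⇒ Δg_obs + (0.3086 − 0.04193ρ)·Δh = 0
0.3086 − 0.04193ρ = −Δg_obs/Δh = 0.19072
ρ = (0.3086 − 0.19072) / 0.04193 = 2.81 g/cm³

2.81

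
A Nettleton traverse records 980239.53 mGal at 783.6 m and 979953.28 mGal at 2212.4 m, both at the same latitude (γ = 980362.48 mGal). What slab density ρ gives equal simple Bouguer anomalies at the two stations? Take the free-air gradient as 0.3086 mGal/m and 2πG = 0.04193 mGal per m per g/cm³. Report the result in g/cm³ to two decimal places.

Δg_obs = 979953.28 − 980239.53 = -286.25 mGal over Δh = 2212.4 − 783.6 = 1428.8 m
Equal Bouguer anomalies ⇒ Δg_obs + (0.3086 − 0.04193ρ)·Δh = 0
0.3086 − 0.04193ρ = −Δg_obs/Δh = 0.20034
ρ = (0.3086 − 0.20034) / 0.04193 = 2.58 g/cm³

2.58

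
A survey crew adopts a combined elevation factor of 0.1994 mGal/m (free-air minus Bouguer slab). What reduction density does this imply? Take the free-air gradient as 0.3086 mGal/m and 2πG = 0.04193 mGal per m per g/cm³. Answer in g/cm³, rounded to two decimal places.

2.60

0.1994 = 0.3086 − 0.04193 × ρ
ρ = (0.3086 − 0.1994) / 0.04193 = 2.60 g/cm³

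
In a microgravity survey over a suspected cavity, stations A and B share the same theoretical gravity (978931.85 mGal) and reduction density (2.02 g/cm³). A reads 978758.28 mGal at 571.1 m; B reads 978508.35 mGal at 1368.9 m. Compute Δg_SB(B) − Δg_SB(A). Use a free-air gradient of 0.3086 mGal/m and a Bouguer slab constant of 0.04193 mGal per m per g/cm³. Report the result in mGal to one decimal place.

-71.3

Δg_SB(A) = 978758.28 − 978931.85 + 0.3086×571.1 − 0.04193×2.02×571.1 = -45.70 mGal
Δg_SB(B) = 978508.35 − 978931.85 + 0.3086×1368.9 − 0.04193×2.02×1368.9 = -117.00 mGal
Difference = -117.00 − (-45.70) = -71.30 mGal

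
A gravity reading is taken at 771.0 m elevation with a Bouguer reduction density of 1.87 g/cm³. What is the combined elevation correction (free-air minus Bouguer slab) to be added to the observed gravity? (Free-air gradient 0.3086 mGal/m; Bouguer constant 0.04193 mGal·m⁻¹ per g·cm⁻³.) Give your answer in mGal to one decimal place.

Combined gradient = 0.3086 − 0.04193 × 1.87 = 0.2301909 mGal/m
Combined elevation correction = 0.2301909 × 771.0 = 177.5 mGal

177.5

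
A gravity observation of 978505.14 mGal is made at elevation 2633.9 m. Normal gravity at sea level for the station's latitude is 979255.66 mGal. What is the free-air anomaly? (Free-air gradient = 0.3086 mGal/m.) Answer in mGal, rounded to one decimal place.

62.3

Free-air correction = 0.3086 × 2633.9 = 812.82 mGal
Free-air anomaly = 978505.14 − 979255.66 + (812.82) = 62.30 mGal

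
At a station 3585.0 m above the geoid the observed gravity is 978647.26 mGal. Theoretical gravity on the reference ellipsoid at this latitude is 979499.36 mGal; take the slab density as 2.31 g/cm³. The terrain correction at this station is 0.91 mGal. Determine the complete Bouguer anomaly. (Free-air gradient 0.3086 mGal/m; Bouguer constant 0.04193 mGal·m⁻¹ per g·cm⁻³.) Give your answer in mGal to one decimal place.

-92.1

Free-air correction = 0.3086 × 3585.0 = 1106.33 mGal
Free-air anomaly = 978647.26 − 979499.36 + (1106.33) = 254.23 mGal
Bouguer slab correction = 0.04193 × 2.31 × 3585.0 = 347.24 mGal
Simple Bouguer anomaly = 254.23 − (347.24) = -93.01 mGal
Complete Bouguer anomaly = -93.01 + 0.91 = -92.10 mGal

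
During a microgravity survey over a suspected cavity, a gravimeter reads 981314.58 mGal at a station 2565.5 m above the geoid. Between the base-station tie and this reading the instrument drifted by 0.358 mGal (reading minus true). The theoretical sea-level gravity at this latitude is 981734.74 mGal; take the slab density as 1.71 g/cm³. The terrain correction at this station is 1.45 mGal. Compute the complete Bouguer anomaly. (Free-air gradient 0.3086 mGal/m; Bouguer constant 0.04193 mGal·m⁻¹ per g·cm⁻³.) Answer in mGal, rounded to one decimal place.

188.7

Drift-corrected reading = 981314.58 − (0.358) = 981314.222 mGal
Free-air correction = 0.3086 × 2565.5 = 791.71 mGal
Free-air anomaly = 981314.222 − 981734.74 + (791.71) = 371.192 mGal
Bouguer slab correction = 0.04193 × 1.71 × 2565.5 = 183.95 mGal
Simple Bouguer anomaly = 371.192 − (183.95) = 187.242 mGal
Complete Bouguer anomaly = 187.242 + 1.45 = 188.692 mGal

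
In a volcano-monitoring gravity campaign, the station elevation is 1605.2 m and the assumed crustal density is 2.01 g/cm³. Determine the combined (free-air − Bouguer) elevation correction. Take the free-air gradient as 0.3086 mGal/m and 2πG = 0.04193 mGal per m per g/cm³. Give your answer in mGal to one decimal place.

Combined gradient = 0.3086 − 0.04193 × 2.01 = 0.2243207 mGal/m
Combined elevation correction = 0.2243207 × 1605.2 = 360.1 mGal

360.1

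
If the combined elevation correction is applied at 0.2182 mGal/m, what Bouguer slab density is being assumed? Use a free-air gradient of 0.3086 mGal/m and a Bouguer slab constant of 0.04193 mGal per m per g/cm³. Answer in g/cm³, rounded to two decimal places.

0.2182 = 0.3086 − 0.04193 × ρ
ρ = (0.3086 − 0.2182) / 0.04193 = 2.16 g/cm³

2.16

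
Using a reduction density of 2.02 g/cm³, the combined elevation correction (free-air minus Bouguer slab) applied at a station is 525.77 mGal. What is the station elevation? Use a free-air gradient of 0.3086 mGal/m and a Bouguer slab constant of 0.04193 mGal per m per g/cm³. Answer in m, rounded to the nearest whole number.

2348

Combined gradient = 0.3086 − 0.04193 × 2.02 = 0.2239014 mGal/m
h = 525.77 / 0.2239014 = 2348.22 m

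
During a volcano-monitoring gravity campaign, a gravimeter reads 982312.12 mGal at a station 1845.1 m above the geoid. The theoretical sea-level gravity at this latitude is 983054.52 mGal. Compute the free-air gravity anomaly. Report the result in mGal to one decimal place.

-173.0

Free-air correction = 0.3086 × 1845.1 = 569.40 mGal
Free-air anomaly = 982312.12 − 983054.52 + (569.40) = -173.00 mGal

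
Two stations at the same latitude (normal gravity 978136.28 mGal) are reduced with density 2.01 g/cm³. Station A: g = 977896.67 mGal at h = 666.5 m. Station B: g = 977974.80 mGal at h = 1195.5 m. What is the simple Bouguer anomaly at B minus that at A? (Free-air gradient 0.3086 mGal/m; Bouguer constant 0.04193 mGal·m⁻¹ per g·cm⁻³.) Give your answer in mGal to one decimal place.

Δg_SB(A) = 977896.67 − 978136.28 + 0.3086×666.5 − 0.04193×2.01×666.5 = -90.10 mGal
Δg_SB(B) = 977974.80 − 978136.28 + 0.3086×1195.5 − 0.04193×2.01×1195.5 = 106.70 mGal
Difference = 106.70 − (-90.10) = 196.80 mGal

196.8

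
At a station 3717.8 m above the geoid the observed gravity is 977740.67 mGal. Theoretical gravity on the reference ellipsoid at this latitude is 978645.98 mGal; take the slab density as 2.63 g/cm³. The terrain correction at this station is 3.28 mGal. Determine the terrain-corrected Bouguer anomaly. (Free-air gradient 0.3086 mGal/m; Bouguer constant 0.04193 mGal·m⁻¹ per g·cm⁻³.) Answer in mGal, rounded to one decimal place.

-164.7

Free-air correction = 0.3086 × 3717.8 = 1147.31 mGal
Free-air anomaly = 977740.67 − 978645.98 + (1147.31) = 242.00 mGal
Bouguer slab correction = 0.04193 × 2.63 × 3717.8 = 409.98 mGal
Simple Bouguer anomaly = 242.00 − (409.98) = -167.98 mGal
Complete Bouguer anomaly = -167.98 + 3.28 = -164.70 mGal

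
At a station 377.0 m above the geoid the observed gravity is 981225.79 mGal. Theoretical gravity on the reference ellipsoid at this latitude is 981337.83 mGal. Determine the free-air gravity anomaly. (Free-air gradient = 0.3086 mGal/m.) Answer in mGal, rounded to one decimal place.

4.3

Free-air correction = 0.3086 × 377.0 = 116.34 mGal
Free-air anomaly = 981225.79 − 981337.83 + (116.34) = 4.30 mGal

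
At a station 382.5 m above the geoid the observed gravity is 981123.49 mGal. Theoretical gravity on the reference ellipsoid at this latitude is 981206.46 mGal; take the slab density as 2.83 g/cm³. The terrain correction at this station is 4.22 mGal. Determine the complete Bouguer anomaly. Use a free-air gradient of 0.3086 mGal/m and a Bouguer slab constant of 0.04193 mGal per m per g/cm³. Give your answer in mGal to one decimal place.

Free-air correction = 0.3086 × 382.5 = 118.04 mGal
Free-air anomaly = 981123.49 − 981206.46 + (118.04) = 35.07 mGal
Bouguer slab correction = 0.04193 × 2.83 × 382.5 = 45.39 mGal
Simple Bouguer anomaly = 35.07 − (45.39) = -10.32 mGal
Complete Bouguer anomaly = -10.32 + 4.22 = -6.10 mGal

-6.1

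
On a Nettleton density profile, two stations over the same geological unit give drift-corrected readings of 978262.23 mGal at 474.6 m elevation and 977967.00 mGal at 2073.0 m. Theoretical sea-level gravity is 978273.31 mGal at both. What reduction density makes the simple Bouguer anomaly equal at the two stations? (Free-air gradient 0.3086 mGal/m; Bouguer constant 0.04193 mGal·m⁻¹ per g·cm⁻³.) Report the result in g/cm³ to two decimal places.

Δg_obs = 977967.00 − 978262.23 = -295.23 mGal over Δh = 2073.0 − 474.6 = 1598.4 m
Equal Bouguer anomalies ⇒ Δg_obs + (0.3086 − 0.04193ρ)·Δh = 0
0.3086 − 0.04193ρ = −Δg_obs/Δh = 0.18470
ρ = (0.3086 − 0.18470) / 0.04193 = 2.95 g/cm³

2.95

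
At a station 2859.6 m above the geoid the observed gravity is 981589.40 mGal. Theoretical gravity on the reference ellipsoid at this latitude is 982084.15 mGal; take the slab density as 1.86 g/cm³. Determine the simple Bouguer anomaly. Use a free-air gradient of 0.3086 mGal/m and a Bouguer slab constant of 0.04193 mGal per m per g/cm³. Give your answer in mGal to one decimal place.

Free-air correction = 0.3086 × 2859.6 = 882.47 mGal
Free-air anomaly = 981589.40 − 982084.15 + (882.47) = 387.72 mGal
Bouguer slab correction = 0.04193 × 1.86 × 2859.6 = 223.02 mGal
Simple Bouguer anomaly = 387.72 − (223.02) = 164.70 mGal

164.7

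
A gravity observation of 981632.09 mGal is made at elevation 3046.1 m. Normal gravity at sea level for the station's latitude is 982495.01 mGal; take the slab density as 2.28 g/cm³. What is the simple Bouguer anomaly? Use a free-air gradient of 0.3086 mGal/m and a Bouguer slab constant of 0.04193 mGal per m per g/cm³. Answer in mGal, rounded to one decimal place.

-214.1

Free-air correction = 0.3086 × 3046.1 = 940.03 mGal
Free-air anomaly = 981632.09 − 982495.01 + (940.03) = 77.11 mGal
Bouguer slab correction = 0.04193 × 2.28 × 3046.1 = 291.21 mGal
Simple Bouguer anomaly = 77.11 − (291.21) = -214.10 mGal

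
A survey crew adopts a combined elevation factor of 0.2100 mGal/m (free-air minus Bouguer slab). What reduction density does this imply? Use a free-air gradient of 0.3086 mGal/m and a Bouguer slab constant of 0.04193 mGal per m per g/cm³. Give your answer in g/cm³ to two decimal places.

2.35

0.2100 = 0.3086 − 0.04193 × ρ
ρ = (0.3086 − 0.2100) / 0.04193 = 2.35 g/cm³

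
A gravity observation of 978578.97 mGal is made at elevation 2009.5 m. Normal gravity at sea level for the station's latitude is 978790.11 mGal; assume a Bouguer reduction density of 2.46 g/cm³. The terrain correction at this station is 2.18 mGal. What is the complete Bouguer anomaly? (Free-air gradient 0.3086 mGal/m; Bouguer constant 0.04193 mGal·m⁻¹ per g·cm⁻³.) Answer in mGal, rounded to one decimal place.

203.9

Free-air correction = 0.3086 × 2009.5 = 620.13 mGal
Free-air anomaly = 978578.97 − 978790.11 + (620.13) = 408.99 mGal
Bouguer slab correction = 0.04193 × 2.46 × 2009.5 = 207.28 mGal
Simple Bouguer anomaly = 408.99 − (207.28) = 201.71 mGal
Complete Bouguer anomaly = 201.71 + 2.18 = 203.89 mGal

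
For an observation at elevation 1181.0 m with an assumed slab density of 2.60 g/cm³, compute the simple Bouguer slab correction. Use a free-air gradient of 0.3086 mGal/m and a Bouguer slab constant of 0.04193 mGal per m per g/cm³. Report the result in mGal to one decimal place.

Bouguer slab correction = 0.04193 × 2.60 × 1181.0 = 128.8 mGal

128.8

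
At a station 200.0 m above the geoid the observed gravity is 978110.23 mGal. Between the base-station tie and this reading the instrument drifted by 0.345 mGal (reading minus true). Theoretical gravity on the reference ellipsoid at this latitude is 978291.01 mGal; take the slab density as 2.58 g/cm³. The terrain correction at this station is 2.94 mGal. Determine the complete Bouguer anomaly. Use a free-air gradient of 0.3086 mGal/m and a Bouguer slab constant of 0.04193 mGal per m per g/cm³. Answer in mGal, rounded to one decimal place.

-138.1

Drift-corrected reading = 978110.23 − (0.345) = 978109.885 mGal
Free-air correction = 0.3086 × 200.0 = 61.72 mGal
Free-air anomaly = 978109.885 − 978291.01 + (61.72) = -119.405 mGal
Bouguer slab correction = 0.04193 × 2.58 × 200.0 = 21.64 mGal
Simple Bouguer anomaly = -119.405 − (21.64) = -141.045 mGal
Complete Bouguer anomaly = -141.045 + 2.94 = -138.105 mGal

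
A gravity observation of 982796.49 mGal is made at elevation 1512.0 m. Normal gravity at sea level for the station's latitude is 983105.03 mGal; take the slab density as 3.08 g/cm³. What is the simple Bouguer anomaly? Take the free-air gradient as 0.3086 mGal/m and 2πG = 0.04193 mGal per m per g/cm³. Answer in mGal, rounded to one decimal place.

Free-air correction = 0.3086 × 1512.0 = 466.60 mGal
Free-air anomaly = 982796.49 − 983105.03 + (466.60) = 158.06 mGal
Bouguer slab correction = 0.04193 × 3.08 × 1512.0 = 195.27 mGal
Simple Bouguer anomaly = 158.06 − (195.27) = -37.21 mGal

-37.2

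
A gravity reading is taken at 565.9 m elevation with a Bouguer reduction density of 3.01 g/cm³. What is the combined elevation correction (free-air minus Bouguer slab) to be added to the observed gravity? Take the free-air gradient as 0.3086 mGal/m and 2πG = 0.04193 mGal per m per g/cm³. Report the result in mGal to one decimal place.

Combined gradient = 0.3086 − 0.04193 × 3.01 = 0.1823907 mGal/m
Combined elevation correction = 0.1823907 × 565.9 = 103.2 mGal

103.2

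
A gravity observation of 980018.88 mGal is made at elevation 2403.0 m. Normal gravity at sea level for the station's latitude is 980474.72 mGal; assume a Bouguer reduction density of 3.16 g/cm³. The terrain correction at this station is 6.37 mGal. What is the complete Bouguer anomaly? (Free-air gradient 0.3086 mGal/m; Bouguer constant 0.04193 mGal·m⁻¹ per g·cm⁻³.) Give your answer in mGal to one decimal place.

Free-air correction = 0.3086 × 2403.0 = 741.57 mGal
Free-air anomaly = 980018.88 − 980474.72 + (741.57) = 285.73 mGal
Bouguer slab correction = 0.04193 × 3.16 × 2403.0 = 318.39 mGal
Simple Bouguer anomaly = 285.73 − (318.39) = -32.66 mGal
Complete Bouguer anomaly = -32.66 + 6.37 = -26.29 mGal

-26.3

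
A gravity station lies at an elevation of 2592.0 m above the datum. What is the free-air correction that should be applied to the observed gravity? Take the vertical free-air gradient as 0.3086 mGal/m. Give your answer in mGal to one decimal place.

Free-air correction = 0.3086 × 2592.0 = 799.9 mGal

799.9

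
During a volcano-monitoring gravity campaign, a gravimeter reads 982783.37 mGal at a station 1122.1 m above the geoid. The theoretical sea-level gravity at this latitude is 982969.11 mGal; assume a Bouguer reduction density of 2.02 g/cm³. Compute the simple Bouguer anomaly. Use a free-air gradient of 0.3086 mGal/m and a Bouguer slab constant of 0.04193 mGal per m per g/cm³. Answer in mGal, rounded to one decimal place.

65.5

Free-air correction = 0.3086 × 1122.1 = 346.28 mGal
Free-air anomaly = 982783.37 − 982969.11 + (346.28) = 160.54 mGal
Bouguer slab correction = 0.04193 × 2.02 × 1122.1 = 95.04 mGal
Simple Bouguer anomaly = 160.54 − (95.04) = 65.50 mGal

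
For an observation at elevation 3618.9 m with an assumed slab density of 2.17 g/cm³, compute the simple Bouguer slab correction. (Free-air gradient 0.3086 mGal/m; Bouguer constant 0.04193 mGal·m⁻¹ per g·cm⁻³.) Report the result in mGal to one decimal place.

Bouguer slab correction = 0.04193 × 2.17 × 3618.9 = 329.3 mGal

329.3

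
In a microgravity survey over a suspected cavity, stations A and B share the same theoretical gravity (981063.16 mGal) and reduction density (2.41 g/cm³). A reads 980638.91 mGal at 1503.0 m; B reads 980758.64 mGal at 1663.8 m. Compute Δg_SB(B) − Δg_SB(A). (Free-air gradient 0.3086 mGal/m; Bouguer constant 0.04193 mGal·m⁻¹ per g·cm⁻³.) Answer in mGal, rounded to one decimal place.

153.1

Δg_SB(A) = 980638.91 − 981063.16 + 0.3086×1503.0 − 0.04193×2.41×1503.0 = -112.30 mGal
Δg_SB(B) = 980758.64 − 981063.16 + 0.3086×1663.8 − 0.04193×2.41×1663.8 = 40.80 mGal
Difference = 40.80 − (-112.30) = 153.10 mGal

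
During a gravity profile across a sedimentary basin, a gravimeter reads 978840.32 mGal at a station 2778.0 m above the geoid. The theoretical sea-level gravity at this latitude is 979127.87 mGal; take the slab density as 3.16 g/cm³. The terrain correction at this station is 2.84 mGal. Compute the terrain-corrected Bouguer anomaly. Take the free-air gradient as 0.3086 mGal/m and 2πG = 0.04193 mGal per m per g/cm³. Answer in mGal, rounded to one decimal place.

Free-air correction = 0.3086 × 2778.0 = 857.29 mGal
Free-air anomaly = 978840.32 − 979127.87 + (857.29) = 569.74 mGal
Bouguer slab correction = 0.04193 × 3.16 × 2778.0 = 368.08 mGal
Simple Bouguer anomaly = 569.74 − (368.08) = 201.66 mGal
Complete Bouguer anomaly = 201.66 + 2.84 = 204.50 mGal

204.5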